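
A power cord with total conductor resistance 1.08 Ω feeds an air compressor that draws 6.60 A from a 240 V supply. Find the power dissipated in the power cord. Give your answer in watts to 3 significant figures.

47.0 W

The power cord and load are in series, so the same current flows in both; the loss is I²R_line.
The power cord carries the full 6.60 A.
P_line = I² R_line = (6.600)² × 1.08 = 47.04 W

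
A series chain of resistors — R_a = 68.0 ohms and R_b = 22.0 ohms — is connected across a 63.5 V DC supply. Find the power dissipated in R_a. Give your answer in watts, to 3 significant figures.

Series elements share the same current, so find I first, then use P = I²R.
R_total = 68.0 + 22.0 = 90.00 Ω
I = V / R_total = 63.5 / 90.00 = 0.7056 A
P_R_a = I² × R_a = (0.7056)² × 68.0 = 33.85 W

33.9 W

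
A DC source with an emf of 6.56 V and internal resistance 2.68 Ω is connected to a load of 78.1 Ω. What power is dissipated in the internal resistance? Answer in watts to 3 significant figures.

The internal resistance carries the same current as the load; P_int = I²r.
I = ε / (r + R) = 6.56 / (2.68 + 78.1) = 0.08121 A
P_int = I² r = (0.08121)² × 2.68 = 0.01767 W

0.0177 W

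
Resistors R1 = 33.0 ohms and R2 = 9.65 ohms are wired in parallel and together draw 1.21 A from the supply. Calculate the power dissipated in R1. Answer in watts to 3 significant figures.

2.47 W

We need the common branch voltage; get it from I_total × R_eq, then P = V²/R for the branch.
1/R_eq = 1/33.0 + 1/9.65 ⇒ R_eq = 7.467 Ω
V = I_total × R_eq = 1.210 × 7.467 = 9.035 V
P_R1 = V² / R1 = (9.035)² / 33.0 = 2.473 W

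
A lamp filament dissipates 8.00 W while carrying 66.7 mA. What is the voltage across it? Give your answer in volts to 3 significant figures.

120 V

Inverting the appropriate power form: V = P / I.
V = 8.00 / 0.06670 = 119.9 V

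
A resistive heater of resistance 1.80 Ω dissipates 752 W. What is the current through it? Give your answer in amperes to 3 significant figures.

The two known quantities fix the third via I = √(P / R).
I = √(752 / 1.80) = 20.44 A

20.4 A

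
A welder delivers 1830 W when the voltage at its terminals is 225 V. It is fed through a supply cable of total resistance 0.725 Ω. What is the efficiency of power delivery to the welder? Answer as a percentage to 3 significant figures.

I = P / V = 1830 / 225 = 8.133 A through the supply cable.
P_line = I² R_line = (8.133)² × 0.725 = 47.96 W
P_source = P_load + P_line = 1830 + 47.96 = 1878 W
η = P_load / P_source = 1830 / 1878 = 0.9745

97.4 %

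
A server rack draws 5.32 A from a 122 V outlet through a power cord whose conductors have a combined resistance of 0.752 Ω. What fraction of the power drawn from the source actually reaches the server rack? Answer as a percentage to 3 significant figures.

96.7 %

The power cord carries the full 5.32 A.
P_line = I² R_line = (5.320)² × 0.752 = 21.28 W
P_source = V I = 122 × 5.320 = 649.0 W; P_load = 627.8 W
η = P_load / P_source = 627.8 / 649.0 = 0.9672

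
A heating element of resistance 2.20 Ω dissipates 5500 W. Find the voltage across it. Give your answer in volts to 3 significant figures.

110 V

The two known quantities fix the third via V = √(P R).
V = √(5500 × 2.20) = 110.0 V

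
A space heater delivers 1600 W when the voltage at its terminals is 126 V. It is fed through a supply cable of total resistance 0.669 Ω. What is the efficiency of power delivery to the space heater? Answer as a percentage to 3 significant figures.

I = P / V = 1600 / 126 = 12.70 A through the supply cable.
P_line = I² R_line = (12.70)² × 0.669 = 107.9 W
P_source = P_load + P_line = 1600 + 107.9 = 1708 W
η = P_load / P_source = 1600 / 1708 = 0.9368

93.7 %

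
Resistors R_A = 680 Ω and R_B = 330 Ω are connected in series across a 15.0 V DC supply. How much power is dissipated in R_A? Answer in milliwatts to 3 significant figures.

150 mW

In a series string the same current flows through every resistor — find that current, then P = I²R for the one we want.
R_total = 680 + 330 = 1010 Ω
I = V / R_total = 15.0 / 1010 = 0.01485 A
P_R_A = I² × R_A = (0.01485)² × 680 = 0.1500 W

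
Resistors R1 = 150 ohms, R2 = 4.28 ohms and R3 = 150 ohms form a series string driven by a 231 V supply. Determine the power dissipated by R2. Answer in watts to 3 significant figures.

Every series element carries the same I. Get I from the total resistance, then P = I² × R2.
R_total = 150 + 4.28 + 150 = 304.3 Ω
I = V / R_total = 231 / 304.3 = 0.7592 A
P_R2 = I² × R2 = (0.7592)² × 4.28 = 2.467 W

2.47 W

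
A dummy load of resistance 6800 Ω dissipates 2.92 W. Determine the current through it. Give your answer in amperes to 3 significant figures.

0.0207 A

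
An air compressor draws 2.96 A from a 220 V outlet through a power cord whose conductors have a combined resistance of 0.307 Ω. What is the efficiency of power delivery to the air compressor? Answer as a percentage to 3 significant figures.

The power cord carries the full 2.96 A.
P_line = I² R_line = (2.960)² × 0.307 = 2.690 W
P_source = V I = 220 × 2.960 = 651.2 W; P_load = 648.5 W
η = P_load / P_source = 648.5 / 651.2 = 0.9959

99.6 %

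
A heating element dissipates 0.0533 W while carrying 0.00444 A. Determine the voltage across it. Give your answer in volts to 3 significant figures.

12.0 V

From P = V I = I²R = V²/R, with the two given quantities we get V = P / I.
V = 0.0533 / 0.004440 = 12.00 V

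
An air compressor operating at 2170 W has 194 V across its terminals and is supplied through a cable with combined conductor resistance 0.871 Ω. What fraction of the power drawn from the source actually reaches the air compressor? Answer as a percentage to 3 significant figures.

I = P / V = 2170 / 194 = 11.19 A through the cable.
P_line = I² R_line = (11.19)² × 0.871 = 109.0 W
P_source = P_load + P_line = 2170 + 109.0 = 2279 W
η = P_load / P_source = 2170 / 2279 = 0.9522

95.2 %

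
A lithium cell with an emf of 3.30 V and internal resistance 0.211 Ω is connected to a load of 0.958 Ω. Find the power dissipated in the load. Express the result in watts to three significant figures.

7.63 W

With r and R in series, I = ε/(r+R); the load dissipates I²R.
I = ε / (r + R) = 3.30 / (0.211 + 0.958) = 2.823 A
P_load = I² R = (2.823)² × 0.958 = 7.634 W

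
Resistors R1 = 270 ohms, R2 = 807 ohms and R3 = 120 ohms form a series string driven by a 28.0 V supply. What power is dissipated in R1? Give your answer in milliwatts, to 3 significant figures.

Since the resistors are in series they all carry the loop current I = V/R_total; the power in any one is I²R.
R_total = 270 + 807 + 120 = 1197 Ω
I = V / R_total = 28.0 / 1197 = 0.02339 A
P_R1 = I² × R1 = (0.02339)² × 270 = 0.1477 W

148 mW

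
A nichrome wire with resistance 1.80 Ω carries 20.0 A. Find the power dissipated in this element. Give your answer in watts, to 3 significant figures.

720 W

Knowing I and R, the power is just I²R — no need to find V first.
P = (20.00 A)² × 1.80 Ω = 720.0 W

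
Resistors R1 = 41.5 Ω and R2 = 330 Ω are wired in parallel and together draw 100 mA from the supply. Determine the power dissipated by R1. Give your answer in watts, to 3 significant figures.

Only the total current is stated, so first find the parallel equivalent to get the voltage across the combination.
1/R_eq = 1/41.5 + 1/330 ⇒ R_eq = 36.86 Ω
V = I_total × R_eq = 0.1000 × 36.86 = 3.686 V
P_R1 = V² / R1 = (3.686)² / 41.5 = 0.3275 W

0.327 W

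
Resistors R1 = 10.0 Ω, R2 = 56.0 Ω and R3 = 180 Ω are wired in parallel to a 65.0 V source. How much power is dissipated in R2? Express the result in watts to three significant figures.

75.4 W

R2 sits directly across the source, so P = V²/R with V = 65.0 V.
P_R2 = V² / R2 = (65.0)² / 56.0 Ω = 75.45 W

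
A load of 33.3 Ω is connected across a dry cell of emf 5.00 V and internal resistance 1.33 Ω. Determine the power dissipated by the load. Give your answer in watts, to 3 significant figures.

With r and R in series, I = ε/(r+R); the load dissipates I²R.
I = ε / (r + R) = 5.00 / (1.33 + 33.3) = 0.1444 A
P_load = I² R = (0.1444)² × 33.3 = 0.6942 W

0.694 W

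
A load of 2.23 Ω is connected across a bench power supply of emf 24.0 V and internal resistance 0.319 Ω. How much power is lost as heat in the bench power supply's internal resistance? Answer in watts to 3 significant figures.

Internal loss is I²r, with I set by the total series resistance r+R.
I = ε / (r + R) = 24.0 / (0.319 + 2.23) = 9.415 A
P_int = I² r = (9.415)² × 0.319 = 28.28 W

28.3 W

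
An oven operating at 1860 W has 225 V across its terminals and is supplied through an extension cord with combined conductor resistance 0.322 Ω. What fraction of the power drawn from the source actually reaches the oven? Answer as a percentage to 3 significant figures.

98.8 %

I = P / V = 1860 / 225 = 8.267 A through the extension cord.
P_line = I² R_line = (8.267)² × 0.322 = 22.00 W
P_source = P_load + P_line = 1860 + 22.00 = 1882 W
η = P_load / P_source = 1860 / 1882 = 0.9883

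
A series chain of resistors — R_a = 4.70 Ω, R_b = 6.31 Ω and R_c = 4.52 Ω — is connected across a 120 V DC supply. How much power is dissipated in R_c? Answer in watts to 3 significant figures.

270 W

In a series string the same current flows through every resistor — find that current, then P = I²R for the one we want.
R_total = 4.70 + 6.31 + 4.52 = 15.53 Ω
I = V / R_total = 120 / 15.53 = 7.727 A
P_R_c = I² × R_c = (7.727)² × 4.52 = 269.9 W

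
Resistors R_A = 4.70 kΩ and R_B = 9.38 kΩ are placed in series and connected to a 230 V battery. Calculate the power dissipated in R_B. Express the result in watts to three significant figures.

The current is common to all series resistors; compute it, then apply P = I²R for the target.
R_total = (4.70 + 9.38) kΩ = 14080 Ω
I = V / R_total = 230 / 14080 = 0.01634 A
P_R_B = I² × R_B = (0.01634)² × 9380 = 2.503 W

2.50 W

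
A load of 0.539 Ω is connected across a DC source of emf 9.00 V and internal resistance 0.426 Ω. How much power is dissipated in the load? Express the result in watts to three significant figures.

46.9 W

Load and internal resistance form a series loop — compute the loop current, then the load power via I²R.
I = ε / (r + R) = 9.00 / (0.426 + 0.539) = 9.326 A
P_load = I² R = (9.326)² × 0.539 = 46.88 W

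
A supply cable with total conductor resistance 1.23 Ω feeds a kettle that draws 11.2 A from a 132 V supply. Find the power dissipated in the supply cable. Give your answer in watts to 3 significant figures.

154 W

Line loss is just I²R for the cable — we know both I and R_line directly.
The supply cable carries the full 11.2 A.
P_line = I² R_line = (11.20)² × 1.23 = 154.3 W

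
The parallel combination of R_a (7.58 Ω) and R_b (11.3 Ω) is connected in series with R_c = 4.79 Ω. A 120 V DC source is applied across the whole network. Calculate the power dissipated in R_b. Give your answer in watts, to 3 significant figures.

Collapse the R_a‖R_b pair into one equivalent R_p; then R_p and R_c form a series string.
R_p = (7.58×11.3)/(7.58+11.3) = 4.537 Ω
R_total = R_p + 4.79 = 4.537 + 4.79 = 9.327 Ω
I = V / R_total = 120 / 9.327 = 12.87 A
Voltage across the parallel pair: V_p = I × R_p = 12.87 × 4.537 = 58.37 V
Use P = V²/R for R_b with V = V_p.
P_R_b = (58.37)² / 11.3 = 301.5 W

302 W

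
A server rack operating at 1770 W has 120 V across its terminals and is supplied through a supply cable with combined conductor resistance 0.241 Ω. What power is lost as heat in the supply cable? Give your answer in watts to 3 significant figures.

52.4 W

The supply cable is a series resistance carrying the load current; its dissipation is I²R_line.
I = P / V = 1770 / 120 = 14.75 A through the supply cable.
P_line = I² R_line = (14.75)² × 0.241 = 52.43 W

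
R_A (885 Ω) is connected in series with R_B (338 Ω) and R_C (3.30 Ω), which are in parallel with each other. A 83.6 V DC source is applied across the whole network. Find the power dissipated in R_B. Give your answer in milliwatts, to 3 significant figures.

First combine the parallel branches into one equivalent R_p, then R_A + R_p is a series pair.
R_p = (338×3.30)/(338+3.30) = 3.268 Ω
R_total = 885 + 3.268 = 888.3 Ω
I = V / R_total = 83.6 / 888.3 = 0.09412 A
Voltage across the parallel pair: V_p = I × R_p = 0.09412 × 3.268 = 0.3076 V
With V_p across R_B, its power is V_p²/R_B.
P_R_B = (0.3076)² / 338 = 0.0002799 W

0.280 mW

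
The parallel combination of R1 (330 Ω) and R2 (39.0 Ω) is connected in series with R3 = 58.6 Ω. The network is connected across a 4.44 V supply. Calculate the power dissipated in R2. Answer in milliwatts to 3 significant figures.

70.4 mW

Reduce the parallel combination to a single R_p; the circuit then becomes R_p in series with the remaining resistor.
R_p = (330×39.0)/(330+39.0) = 34.88 Ω
R_total = R_p + 58.6 = 34.88 + 58.6 = 93.48 Ω
I = V / R_total = 4.44 / 93.48 = 0.04750 A
Voltage across the parallel pair: V_p = I × R_p = 0.04750 × 34.88 = 1.657 V
R2 sits across V_p; its power is V_p²/R.
P_R2 = (1.657)² / 39.0 = 0.07037 W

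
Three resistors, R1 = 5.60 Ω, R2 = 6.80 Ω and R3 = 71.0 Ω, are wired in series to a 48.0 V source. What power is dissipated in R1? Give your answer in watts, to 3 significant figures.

1.85 W

Since the resistors are in series they all carry the loop current I = V/R_total; the power in any one is I²R.
R_total = 5.60 + 6.80 + 71.0 = 83.40 Ω
I = V / R_total = 48.0 / 83.40 = 0.5755 A
P_R1 = I² × R1 = (0.5755)² × 5.60 = 1.855 W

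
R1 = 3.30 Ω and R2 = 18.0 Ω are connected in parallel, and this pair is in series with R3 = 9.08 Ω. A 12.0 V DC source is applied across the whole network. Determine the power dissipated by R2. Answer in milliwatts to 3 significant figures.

442 mW

Combine R1 and R2 into their parallel equivalent first, reducing the network to two series resistors.
R_p = (3.30×18.0)/(3.30+18.0) = 2.789 Ω
R_total = R_p + 9.08 = 2.789 + 9.08 = 11.87 Ω
I = V / R_total = 12.0 / 11.87 = 1.011 A
Voltage across the parallel pair: V_p = I × R_p = 1.011 × 2.789 = 2.820 V
Use P = V²/R for R2 with V = V_p.
P_R2 = (2.820)² / 18.0 = 0.4417 W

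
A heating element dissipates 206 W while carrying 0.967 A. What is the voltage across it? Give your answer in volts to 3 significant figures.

The two known quantities fix the third via V = P / I.
V = 206 / 0.9670 = 213.0 V

213 V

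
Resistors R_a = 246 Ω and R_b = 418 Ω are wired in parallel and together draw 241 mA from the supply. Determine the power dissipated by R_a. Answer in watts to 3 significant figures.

Parallel branches share V, not I — compute V via R_eq, then use V²/R for the target branch.
1/R_eq = 1/246 + 1/418 ⇒ R_eq = 154.9 Ω
V = I_total × R_eq = 0.2410 × 154.9 = 37.32 V
P_R_a = V² / R_a = (37.32)² / 246 = 5.662 W

5.66 W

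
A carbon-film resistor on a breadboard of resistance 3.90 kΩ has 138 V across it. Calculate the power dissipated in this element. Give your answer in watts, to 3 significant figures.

V and R are stated; P = V²/R avoids computing the current.
P = (138 V)² / 3900 Ω = 4.883 W

4.88 W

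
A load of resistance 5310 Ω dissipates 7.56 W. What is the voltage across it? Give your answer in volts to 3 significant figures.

200 V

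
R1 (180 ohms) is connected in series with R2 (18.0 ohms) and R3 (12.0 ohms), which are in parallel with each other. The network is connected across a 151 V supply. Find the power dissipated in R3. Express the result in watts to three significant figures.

2.81 W

Reduce the parallel pair to R_p first; the network is then a simple series string.
R_p = (18.0×12.0)/(18.0+12.0) = 7.200 Ω
R_total = 180 + 7.200 = 187.2 Ω
I = V / R_total = 151 / 187.2 = 0.8066 A
Voltage across the parallel pair: V_p = I × R_p = 0.8066 × 7.200 = 5.808 V
With V_p across R3, its power is V_p²/R3.
P_R3 = (5.808)² / 12.0 = 2.811 W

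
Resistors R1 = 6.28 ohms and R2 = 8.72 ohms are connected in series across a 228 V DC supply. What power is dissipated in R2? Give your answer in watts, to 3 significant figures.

Every series element carries the same I. Get I from the total resistance, then P = I² × R2.
R_total = 6.28 + 8.72 = 15.00 Ω
I = V / R_total = 228 / 15.00 = 15.20 A
P_R2 = I² × R2 = (15.20)² × 8.72 = 2015 W

2010 W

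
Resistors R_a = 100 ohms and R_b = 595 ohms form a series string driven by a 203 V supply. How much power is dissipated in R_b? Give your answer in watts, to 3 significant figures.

The current is common to all series resistors; compute it, then apply P = I²R for the target.
R_total = 100 + 595 = 695.0 Ω
I = V / R_total = 203 / 695.0 = 0.2921 A
P_R_b = I² × R_b = (0.2921)² × 595 = 50.76 W

50.8 W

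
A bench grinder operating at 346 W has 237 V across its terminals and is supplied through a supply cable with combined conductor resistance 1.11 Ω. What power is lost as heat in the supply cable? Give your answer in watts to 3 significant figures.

Line loss is just I²R for the cable — we know both I and R_line directly.
I = P / V = 346 / 237 = 1.460 A through the supply cable.
P_line = I² R_line = (1.460)² × 1.11 = 2.366 W

2.37 W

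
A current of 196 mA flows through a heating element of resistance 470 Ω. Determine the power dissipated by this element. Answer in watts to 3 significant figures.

18.1 W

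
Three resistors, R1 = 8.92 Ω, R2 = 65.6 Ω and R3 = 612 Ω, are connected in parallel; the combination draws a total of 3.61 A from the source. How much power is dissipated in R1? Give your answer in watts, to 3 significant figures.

87.8 W

The branches share the same voltage, but only the total current is given — find V from the equivalent resistance first.
1/R_eq = 1/8.92 + 1/65.6 + 1/612 ⇒ R_eq = 7.753 Ω
V = I_total × R_eq = 3.610 × 7.753 = 27.99 V
P_R1 = V² / R1 = (27.99)² / 8.92 = 87.81 W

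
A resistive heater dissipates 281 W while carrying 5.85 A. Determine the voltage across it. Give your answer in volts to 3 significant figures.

48.0 V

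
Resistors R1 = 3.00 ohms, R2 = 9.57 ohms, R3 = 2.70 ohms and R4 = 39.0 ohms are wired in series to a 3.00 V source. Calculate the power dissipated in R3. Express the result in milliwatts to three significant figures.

8.25 mW

Every series element carries the same I. Get I from the total resistance, then P = I² × R3.
R_total = 3.00 + 9.57 + 2.70 + 39.0 = 54.27 Ω
I = V / R_total = 3.00 / 54.27 = 0.05528 A
P_R3 = I² × R3 = (0.05528)² × 2.70 = 0.008251 W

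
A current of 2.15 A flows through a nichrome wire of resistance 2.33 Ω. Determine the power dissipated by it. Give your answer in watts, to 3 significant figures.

The current through and the resistance of the element are both given; use P = I²R.
P = (2.150 A)² × 2.33 Ω = 10.77 W

10.8 W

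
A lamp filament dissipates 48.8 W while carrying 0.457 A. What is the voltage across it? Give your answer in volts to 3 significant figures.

107 V

The two known quantities fix the third via V = P / I.
V = 48.8 / 0.4570 = 106.8 V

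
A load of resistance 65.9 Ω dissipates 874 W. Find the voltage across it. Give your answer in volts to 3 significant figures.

240 V

From P = V I = I²R = V²/R, with the two given quantities we get V = √(P R).
V = √(874 × 65.9) = 240.0 V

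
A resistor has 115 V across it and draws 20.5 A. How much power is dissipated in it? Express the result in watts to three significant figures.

2360 W

Since both terminal voltage and current are stated, P = V I gives the power in one step.
P = 115 V × 20.50 A = 2358 W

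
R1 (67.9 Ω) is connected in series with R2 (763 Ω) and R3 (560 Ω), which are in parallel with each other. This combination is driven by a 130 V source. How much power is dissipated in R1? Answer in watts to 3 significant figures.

7.51 W

First combine the parallel branches into one equivalent R_p, then R1 + R_p is a series pair.
R_p = (763×560)/(763+560) = 323.0 Ω
R_total = 67.9 + 323.0 = 390.9 Ω
I = V / R_total = 130 / 390.9 = 0.3326 A
R1 carries the full series current, so P = I²R.
P_R1 = (0.3326)² × 67.9 = 7.511 W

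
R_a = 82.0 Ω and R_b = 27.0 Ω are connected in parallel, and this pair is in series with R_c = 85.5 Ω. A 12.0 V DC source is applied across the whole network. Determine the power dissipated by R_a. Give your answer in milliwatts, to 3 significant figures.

64.7 mW

Collapse the R_a‖R_b pair into one equivalent R_p; then R_p and R_c form a series string.
R_p = (82.0×27.0)/(82.0+27.0) = 20.31 Ω
R_total = R_p + 85.5 = 20.31 + 85.5 = 105.8 Ω
I = V / R_total = 12.0 / 105.8 = 0.1134 A
Voltage across the parallel pair: V_p = I × R_p = 0.1134 × 20.31 = 2.304 V
Use P = V²/R for R_a with V = V_p.
P_R_a = (2.304)² / 82.0 = 0.06471 W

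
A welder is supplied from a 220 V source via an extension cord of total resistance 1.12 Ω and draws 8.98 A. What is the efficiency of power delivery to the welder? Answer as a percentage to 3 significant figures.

The extension cord carries the full 8.98 A.
P_line = I² R_line = (8.980)² × 1.12 = 90.32 W
P_source = V I = 220 × 8.980 = 1976 W; P_load = 1885 W
η = P_load / P_source = 1885 / 1976 = 0.9543

95.4 %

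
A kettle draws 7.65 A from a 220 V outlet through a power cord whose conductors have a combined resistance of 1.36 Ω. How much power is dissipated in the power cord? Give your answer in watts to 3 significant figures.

Only the current and the line resistance are needed for the I²R loss.
The power cord carries the full 7.65 A.
P_line = I² R_line = (7.650)² × 1.36 = 79.59 W

79.6 W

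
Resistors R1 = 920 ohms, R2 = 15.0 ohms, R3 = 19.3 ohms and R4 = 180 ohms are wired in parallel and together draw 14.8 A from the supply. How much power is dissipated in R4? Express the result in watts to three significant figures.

Only the total current is stated, so first find the parallel equivalent to get the voltage across the combination.
1/R_eq = 1/920 + 1/15.0 + 1/19.3 + 1/180 ⇒ R_eq = 7.992 Ω
V = I_total × R_eq = 14.80 × 7.992 = 118.3 V
P_R4 = V² / R4 = (118.3)² / 180 = 77.73 W

77.7 W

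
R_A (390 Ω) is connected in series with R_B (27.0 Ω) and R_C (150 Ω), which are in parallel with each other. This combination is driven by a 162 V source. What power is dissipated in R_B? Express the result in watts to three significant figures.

2.99 W

Collapse R_B‖R_C to a single equivalent, reducing the network to two series elements.
R_p = (27.0×150)/(27.0+150) = 22.88 Ω
R_total = 390 + 22.88 = 412.9 Ω
I = V / R_total = 162 / 412.9 = 0.3924 A
Voltage across the parallel pair: V_p = I × R_p = 0.3924 × 22.88 = 8.978 V
With V_p across R_B, its power is V_p²/R_B.
P_R_B = (8.978)² / 27.0 = 2.985 W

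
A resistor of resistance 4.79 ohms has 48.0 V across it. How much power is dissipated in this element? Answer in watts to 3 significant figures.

Voltage and resistance are given, so P = V²/R is the one-step route.
P = (48.0 V)² / 4.79 Ω = 481.0 W

481 W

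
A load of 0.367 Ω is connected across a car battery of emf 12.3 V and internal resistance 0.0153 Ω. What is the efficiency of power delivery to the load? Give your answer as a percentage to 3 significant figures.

96.0 %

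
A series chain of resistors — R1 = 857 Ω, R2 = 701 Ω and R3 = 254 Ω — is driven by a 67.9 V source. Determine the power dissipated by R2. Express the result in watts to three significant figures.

In a series string the same current flows through every resistor — find that current, then P = I²R for the one we want.
R_total = 857 + 701 + 254 = 1812 Ω
I = V / R_total = 67.9 / 1812 = 0.03747 A
P_R2 = I² × R2 = (0.03747)² × 701 = 0.9843 W

0.984 W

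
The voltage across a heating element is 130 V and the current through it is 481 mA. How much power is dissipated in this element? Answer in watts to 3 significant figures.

V and I are known directly — P = V I, no intermediate step needed.
P = 130 V × 0.4810 A = 62.53 W

62.5 W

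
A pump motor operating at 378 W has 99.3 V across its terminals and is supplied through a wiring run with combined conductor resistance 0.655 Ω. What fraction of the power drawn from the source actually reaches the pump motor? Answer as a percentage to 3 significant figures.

I = P / V = 378 / 99.3 = 3.807 A through the wiring run.
P_line = I² R_line = (3.807)² × 0.655 = 9.491 W
P_source = P_load + P_line = 378.0 + 9.491 = 387.5 W
η = P_load / P_source = 378.0 / 387.5 = 0.9755

97.6 %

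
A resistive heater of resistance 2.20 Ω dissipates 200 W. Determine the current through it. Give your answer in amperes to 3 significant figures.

9.53 A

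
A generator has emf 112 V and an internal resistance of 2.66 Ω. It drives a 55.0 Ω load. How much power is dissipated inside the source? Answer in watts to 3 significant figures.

r is in series with the load, so it carries the full circuit current — the loss in it is I²r.
I = ε / (r + R) = 112 / (2.66 + 55.0) = 1.942 A
P_int = I² r = (1.942)² × 2.66 = 10.04 W

10.0 W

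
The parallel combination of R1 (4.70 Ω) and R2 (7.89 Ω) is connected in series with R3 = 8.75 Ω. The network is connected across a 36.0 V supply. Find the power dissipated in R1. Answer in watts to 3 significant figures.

17.5 W

Collapse the R1‖R2 pair into one equivalent R_p; then R_p and R3 form a series string.
R_p = (4.70×7.89)/(4.70+7.89) = 2.945 Ω
R_total = R_p + 8.75 = 2.945 + 8.75 = 11.70 Ω
I = V / R_total = 36.0 / 11.70 = 3.078 A
Voltage across the parallel pair: V_p = I × R_p = 3.078 × 2.945 = 9.066 V
Use P = V²/R for R1 with V = V_p.
P_R1 = (9.066)² / 4.70 = 17.49 W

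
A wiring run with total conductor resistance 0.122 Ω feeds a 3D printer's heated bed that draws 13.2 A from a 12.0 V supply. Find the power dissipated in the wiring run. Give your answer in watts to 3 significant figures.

21.3 W

The wiring run and load are in series, so the same current flows in both; the loss is I²R_line.
The wiring run carries the full 13.2 A.
P_line = I² R_line = (13.20)² × 0.122 = 21.26 W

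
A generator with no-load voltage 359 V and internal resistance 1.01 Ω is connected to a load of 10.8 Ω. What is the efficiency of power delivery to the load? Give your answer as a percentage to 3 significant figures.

91.4 %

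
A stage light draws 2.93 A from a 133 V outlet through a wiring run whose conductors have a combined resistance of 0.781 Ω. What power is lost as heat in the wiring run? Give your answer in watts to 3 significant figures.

6.70 W

Line loss is just I²R for the cable — we know both I and R_line directly.
The wiring run carries the full 2.93 A.
P_line = I² R_line = (2.930)² × 0.781 = 6.705 W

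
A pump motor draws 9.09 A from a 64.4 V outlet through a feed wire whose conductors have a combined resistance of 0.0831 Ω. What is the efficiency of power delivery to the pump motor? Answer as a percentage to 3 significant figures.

The feed wire carries the full 9.09 A.
P_line = I² R_line = (9.090)² × 0.0831 = 6.866 W
P_source = V I = 64.4 × 9.090 = 585.4 W; P_load = 578.5 W
η = P_load / P_source = 578.5 / 585.4 = 0.9883

98.8 %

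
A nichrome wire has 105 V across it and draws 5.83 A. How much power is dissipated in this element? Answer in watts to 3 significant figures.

Since both terminal voltage and current are stated, P = V I gives the power in one step.
P = 105 V × 5.830 A = 612.1 W

612 W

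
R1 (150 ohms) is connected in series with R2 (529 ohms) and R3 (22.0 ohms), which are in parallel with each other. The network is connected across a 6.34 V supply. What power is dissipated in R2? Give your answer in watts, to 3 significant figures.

Reduce the parallel pair to R_p first; the network is then a simple series string.
R_p = (529×22.0)/(529+22.0) = 21.12 Ω
R_total = 150 + 21.12 = 171.1 Ω
I = V / R_total = 6.34 / 171.1 = 0.03705 A
Voltage across the parallel pair: V_p = I × R_p = 0.03705 × 21.12 = 0.7825 V
R2 is across V_p, so use P = V²/R for that branch.
P_R2 = (0.7825)² / 529 = 0.001158 W

0.00116 W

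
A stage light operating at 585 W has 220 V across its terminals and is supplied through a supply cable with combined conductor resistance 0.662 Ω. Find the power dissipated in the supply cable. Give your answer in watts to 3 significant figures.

Line loss is just I²R for the cable — we know both I and R_line directly.
I = P / V = 585 / 220 = 2.659 A through the supply cable.
P_line = I² R_line = (2.659)² × 0.662 = 4.681 W

4.68 W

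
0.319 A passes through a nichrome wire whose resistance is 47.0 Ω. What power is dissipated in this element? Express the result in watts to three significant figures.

Knowing I and R, the power is just I²R — no need to find V first.
P = (0.3190 A)² × 47.0 Ω = 4.783 W

4.78 W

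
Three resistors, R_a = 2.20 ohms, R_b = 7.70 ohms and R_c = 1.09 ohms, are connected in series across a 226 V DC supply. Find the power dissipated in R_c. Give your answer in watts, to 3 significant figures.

461 W

In a series string the same current flows through every resistor — find that current, then P = I²R for the one we want.
R_total = 2.20 + 7.70 + 1.09 = 10.99 Ω
I = V / R_total = 226 / 10.99 = 20.56 A
P_R_c = I² × R_c = (20.56)² × 1.09 = 460.9 W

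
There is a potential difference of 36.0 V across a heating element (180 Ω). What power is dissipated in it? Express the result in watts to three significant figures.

7.20 W

We know the drop across the element and its resistance — P = V²/R, one step.
P = (36.0 V)² / 180 Ω = 7.200 W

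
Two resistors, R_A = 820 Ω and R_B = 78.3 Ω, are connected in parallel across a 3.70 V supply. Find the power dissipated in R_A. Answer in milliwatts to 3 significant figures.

16.7 mW

Parallel branches share the same voltage; P = V²/R gives the branch power in one step.
P_R_A = V² / R_A = (3.70)² / 820 Ω = 0.01670 W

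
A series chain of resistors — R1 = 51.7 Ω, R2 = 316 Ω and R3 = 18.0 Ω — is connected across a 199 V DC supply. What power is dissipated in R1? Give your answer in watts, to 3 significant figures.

Every series element carries the same I. Get I from the total resistance, then P = I² × R1.
R_total = 51.7 + 316 + 18.0 = 385.7 Ω
I = V / R_total = 199 / 385.7 = 0.5159 A
P_R1 = I² × R1 = (0.5159)² × 51.7 = 13.76 W

13.8 W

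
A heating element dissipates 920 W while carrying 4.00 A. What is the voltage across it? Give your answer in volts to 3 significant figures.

230 V

Inverting the appropriate power form: V = P / I.
V = 920 / 4.000 = 230.0 V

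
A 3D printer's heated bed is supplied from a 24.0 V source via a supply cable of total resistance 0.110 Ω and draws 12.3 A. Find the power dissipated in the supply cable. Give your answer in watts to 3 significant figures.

16.6 W

The supply cable and load are in series, so the same current flows in both; the loss is I²R_line.
The supply cable carries the full 12.3 A.
P_line = I² R_line = (12.30)² × 0.110 = 16.64 W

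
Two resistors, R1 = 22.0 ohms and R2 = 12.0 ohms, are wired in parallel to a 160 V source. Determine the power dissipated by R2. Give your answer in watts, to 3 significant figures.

2130 W

R2 sits directly across the source, so P = V²/R with V = 160 V.
P_R2 = V² / R2 = (160)² / 12.0 Ω = 2133 W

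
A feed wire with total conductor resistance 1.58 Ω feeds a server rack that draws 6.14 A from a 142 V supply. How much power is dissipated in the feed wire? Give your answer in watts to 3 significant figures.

The feed wire and load are in series, so the same current flows in both; the loss is I²R_line.
The feed wire carries the full 6.14 A.
P_line = I² R_line = (6.140)² × 1.58 = 59.57 W

59.6 W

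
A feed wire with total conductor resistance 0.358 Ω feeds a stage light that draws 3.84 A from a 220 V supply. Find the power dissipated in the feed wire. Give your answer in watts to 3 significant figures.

The feed wire is a series resistance carrying the load current; its dissipation is I²R_line.
The feed wire carries the full 3.84 A.
P_line = I² R_line = (3.840)² × 0.358 = 5.279 W

5.28 W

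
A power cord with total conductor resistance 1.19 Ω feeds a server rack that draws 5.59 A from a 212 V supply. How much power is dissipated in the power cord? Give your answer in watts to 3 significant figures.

37.2 W

Line loss is just I²R for the cable — we know both I and R_line directly.
The power cord carries the full 5.59 A.
P_line = I² R_line = (5.590)² × 1.19 = 37.19 W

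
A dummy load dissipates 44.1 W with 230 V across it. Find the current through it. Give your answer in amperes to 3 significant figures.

0.192 A

The two known quantities fix the third via I = P / V.
I = 44.1 / 230 = 0.1917 A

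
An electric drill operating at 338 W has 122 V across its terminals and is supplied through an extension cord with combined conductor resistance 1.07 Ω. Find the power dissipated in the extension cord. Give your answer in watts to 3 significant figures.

The extension cord is a series resistance carrying the load current; its dissipation is I²R_line.
I = P / V = 338 / 122 = 2.770 A through the extension cord.
P_line = I² R_line = (2.770)² × 1.07 = 8.213 W

8.21 W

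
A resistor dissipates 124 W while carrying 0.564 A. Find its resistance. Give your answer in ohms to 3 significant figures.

390 Ω

From P = V I = I²R = V²/R, with the two given quantities we get R = P / I².
R = 124 / (0.5640)² = 389.8 Ω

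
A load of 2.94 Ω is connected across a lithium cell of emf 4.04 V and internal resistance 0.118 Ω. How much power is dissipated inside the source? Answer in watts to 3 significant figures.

The internal resistance carries the same current as the load; P_int = I²r.
I = ε / (r + R) = 4.04 / (0.118 + 2.94) = 1.321 A
P_int = I² r = (1.321)² × 0.118 = 0.2060 W

0.206 W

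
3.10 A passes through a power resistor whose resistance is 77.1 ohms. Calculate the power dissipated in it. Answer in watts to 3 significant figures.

The current through and the resistance of the element are both given; use P = I²R.
P = (3.100 A)² × 77.1 Ω = 740.9 W

741 W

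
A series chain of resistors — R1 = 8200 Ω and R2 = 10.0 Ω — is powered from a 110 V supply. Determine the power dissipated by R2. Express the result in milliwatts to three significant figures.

1.80 mW

The current is common to all series resistors; compute it, then apply P = I²R for the target.
R_total = 8200 + 10.0 = 8210 Ω
I = V / R_total = 110 / 8210 = 0.01340 A
P_R2 = I² × R2 = (0.01340)² × 10.0 = 0.001795 W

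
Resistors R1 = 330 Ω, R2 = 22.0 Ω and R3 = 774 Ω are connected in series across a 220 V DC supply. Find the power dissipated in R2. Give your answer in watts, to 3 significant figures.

0.840 W

The current is common to all series resistors; compute it, then apply P = I²R for the target.
R_total = 330 + 22.0 + 774 = 1126 Ω
I = V / R_total = 220 / 1126 = 0.1954 A
P_R2 = I² × R2 = (0.1954)² × 22.0 = 0.8398 W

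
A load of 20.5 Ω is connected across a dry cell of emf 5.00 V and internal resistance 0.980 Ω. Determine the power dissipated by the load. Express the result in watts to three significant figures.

The internal resistance and the load are in series, so the same I flows through both; get I from ε/(r+R), then I²R for the load.
I = ε / (r + R) = 5.00 / (0.980 + 20.5) = 0.2328 A
P_load = I² R = (0.2328)² × 20.5 = 1.111 W

1.11 W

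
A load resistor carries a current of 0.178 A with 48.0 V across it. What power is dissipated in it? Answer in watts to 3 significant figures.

8.54 W

V and I are known directly — P = V I, no intermediate step needed.
P = 48.0 V × 0.1780 A = 8.544 W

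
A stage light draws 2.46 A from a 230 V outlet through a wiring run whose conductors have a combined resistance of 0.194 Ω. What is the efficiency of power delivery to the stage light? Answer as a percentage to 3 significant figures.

The wiring run carries the full 2.46 A.
P_line = I² R_line = (2.460)² × 0.194 = 1.174 W
P_source = V I = 230 × 2.460 = 565.8 W; P_load = 564.6 W
η = P_load / P_source = 564.6 / 565.8 = 0.9979

99.8 %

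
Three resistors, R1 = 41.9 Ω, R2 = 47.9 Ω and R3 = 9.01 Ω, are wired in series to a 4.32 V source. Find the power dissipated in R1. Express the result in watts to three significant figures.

0.0801 W

The current is common to all series resistors; compute it, then apply P = I²R for the target.
R_total = 41.9 + 47.9 + 9.01 = 98.81 Ω
I = V / R_total = 4.32 / 98.81 = 0.04372 A
P_R1 = I² × R1 = (0.04372)² × 41.9 = 0.08009 W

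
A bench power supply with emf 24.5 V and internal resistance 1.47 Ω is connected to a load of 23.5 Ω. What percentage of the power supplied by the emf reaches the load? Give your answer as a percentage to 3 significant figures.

94.1 %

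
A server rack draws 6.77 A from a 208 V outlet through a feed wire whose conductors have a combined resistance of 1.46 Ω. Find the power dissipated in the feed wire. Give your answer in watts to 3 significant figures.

Line loss is just I²R for the cable — we know both I and R_line directly.
The feed wire carries the full 6.77 A.
P_line = I² R_line = (6.770)² × 1.46 = 66.92 W

66.9 W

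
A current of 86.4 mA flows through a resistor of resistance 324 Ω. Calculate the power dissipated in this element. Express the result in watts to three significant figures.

Current and resistance are given, so P = I²R is the direct form.
P = (0.08640 A)² × 324 Ω = 2.419 W

2.42 W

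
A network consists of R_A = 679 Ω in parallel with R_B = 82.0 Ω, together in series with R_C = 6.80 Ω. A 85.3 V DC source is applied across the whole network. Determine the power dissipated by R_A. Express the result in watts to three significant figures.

First find R_p for the parallel pair, then treat R_p + R_C as a series loop.
R_p = (679×82.0)/(679+82.0) = 73.16 Ω
R_total = R_p + 6.80 = 73.16 + 6.80 = 79.96 Ω
I = V / R_total = 85.3 / 79.96 = 1.067 A
Voltage across the parallel pair: V_p = I × R_p = 1.067 × 73.16 = 78.05 V
R_A has V_p across it, so P = V_p²/R_A.
P_R_A = (78.05)² / 679 = 8.971 W

8.97 W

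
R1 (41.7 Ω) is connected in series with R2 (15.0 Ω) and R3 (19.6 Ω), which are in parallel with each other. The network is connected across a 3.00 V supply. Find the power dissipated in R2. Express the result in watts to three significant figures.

Reduce the parallel pair to R_p first; the network is then a simple series string.
R_p = (15.0×19.6)/(15.0+19.6) = 8.497 Ω
R_total = 41.7 + 8.497 = 50.20 Ω
I = V / R_total = 3.00 / 50.20 = 0.05976 A
Voltage across the parallel pair: V_p = I × R_p = 0.05976 × 8.497 = 0.5078 V
R2 is across V_p, so use P = V²/R for that branch.
P_R2 = (0.5078)² / 15.0 = 0.01719 W

0.0172 W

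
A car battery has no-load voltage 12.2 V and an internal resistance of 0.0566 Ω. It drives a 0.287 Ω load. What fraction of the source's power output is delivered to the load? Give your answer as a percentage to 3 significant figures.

The source delivers εI, of which I²R reaches the load and I²r is lost; since I is common, η = R/(R+r).
η = R / (R + r) = 0.287 / (0.287 + 0.0566) = 0.8353

83.5 %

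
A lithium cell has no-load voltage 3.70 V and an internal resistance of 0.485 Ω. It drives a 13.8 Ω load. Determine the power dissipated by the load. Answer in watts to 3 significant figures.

Load and internal resistance form a series loop — compute the loop current, then the load power via I²R.
I = ε / (r + R) = 3.70 / (0.485 + 13.8) = 0.2590 A
P_load = I² R = (0.2590)² × 13.8 = 0.9258 W

0.926 W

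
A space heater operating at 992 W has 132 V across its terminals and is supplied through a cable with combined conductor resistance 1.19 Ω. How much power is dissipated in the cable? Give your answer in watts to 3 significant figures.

Line loss is just I²R for the cable — we know both I and R_line directly.
I = P / V = 992 / 132 = 7.515 A through the cable.
P_line = I² R_line = (7.515)² × 1.19 = 67.21 W

67.2 W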